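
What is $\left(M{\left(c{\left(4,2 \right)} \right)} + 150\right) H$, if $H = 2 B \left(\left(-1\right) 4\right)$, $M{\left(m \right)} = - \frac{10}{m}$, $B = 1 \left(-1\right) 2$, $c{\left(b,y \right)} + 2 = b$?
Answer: $2320$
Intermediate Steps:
$c{\left(b,y \right)} = -2 + b$
$B = -2$ ($B = \left(-1\right) 2 = -2$)
$H = 16$ ($H = 2 \left(-2\right) \left(\left(-1\right) 4\right) = \left(-4\right) \left(-4\right) = 16$)
$\left(M{\left(c{\left(4,2 \right)} \right)} + 150\right) H = \left(- \frac{10}{-2 + 4} + 150\right) 16 = \left(- \frac{10}{2} + 150\right) 16 = \left(\left(-10\right) \frac{1}{2} + 150\right) 16 = \left(-5 + 150\right) 16 = 145 \cdot 16 = 2320$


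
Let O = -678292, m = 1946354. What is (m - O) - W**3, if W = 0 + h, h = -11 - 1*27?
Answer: 2679518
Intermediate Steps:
h = -38 (h = -11 - 27 = -38)
W = -38 (W = 0 - 38 = -38)
(m - O) - W**3 = (1946354 - 1*(-678292)) - 1*(-38)**3 = (1946354 + 678292) - 1*(-54872) = 2624646 + 54872 = 2679518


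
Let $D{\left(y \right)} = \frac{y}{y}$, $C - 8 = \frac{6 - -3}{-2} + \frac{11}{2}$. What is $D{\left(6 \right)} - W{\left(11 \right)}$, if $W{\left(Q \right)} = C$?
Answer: $-8$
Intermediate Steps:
$C = 9$ ($C = 8 + \left(\frac{6 - -3}{-2} + \frac{11}{2}\right) = 8 + \left(\left(6 + 3\right) \left(- \frac{1}{2}\right) + 11 \cdot \frac{1}{2}\right) = 8 + \left(9 \left(- \frac{1}{2}\right) + \frac{11}{2}\right) = 8 + \left(- \frac{9}{2} + \frac{11}{2}\right) = 8 + 1 = 9$)
$W{\left(Q \right)} = 9$
$D{\left(y \right)} = 1$
$D{\left(6 \right)} - W{\left(11 \right)} = 1 - 9 = -8$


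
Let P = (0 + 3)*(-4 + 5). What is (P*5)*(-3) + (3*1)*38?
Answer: 69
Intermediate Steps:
P = 3 (P = 3*1 = 3)
(P*5)*(-3) + (3*1)*38 = (3*5)*(-3) + (3*1)*38 = 15*(-3) + 3*38 = -45 + 114 = 69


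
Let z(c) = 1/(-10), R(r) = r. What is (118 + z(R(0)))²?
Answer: 1390041/100 ≈ 13900.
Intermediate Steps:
z(c) = -⅒
(118 + z(R(0)))² = (118 - ⅒)² = (1179/10)² = 1390041/100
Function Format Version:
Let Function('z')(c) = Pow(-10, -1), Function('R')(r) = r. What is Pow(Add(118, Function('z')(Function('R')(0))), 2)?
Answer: Rational(1390041, 100) ≈ 13900.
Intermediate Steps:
Function('z')(c) = Rational(-1, 10)
Pow(Add(118, Function('z')(Function('R')(0))), 2) = Pow(Add(118, Rational(-1, 10)), 2) = Pow(Rational(1179, 10), 2) = Rational(1390041, 100)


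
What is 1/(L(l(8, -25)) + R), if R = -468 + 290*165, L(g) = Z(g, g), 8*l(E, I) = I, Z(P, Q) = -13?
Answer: 1/47369 ≈ 2.1111e-5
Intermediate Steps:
l(E, I) = I/8
L(g) = -13
R = 47382 (R = -468 + 47850 = 47382)
1/(L(l(8, -25)) + R) = 1/(-13 + 47382) = 1/47369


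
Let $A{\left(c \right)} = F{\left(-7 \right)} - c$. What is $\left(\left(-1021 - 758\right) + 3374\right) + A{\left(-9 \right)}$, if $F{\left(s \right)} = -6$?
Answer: $1598$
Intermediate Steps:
$A{\left(c \right)} = -6 - c$
$\left(\left(-1021 - 758\right) + 3374\right) + A{\left(-9 \right)} = \left(\left(-1021 - 758\right) + 3374\right) - -3 = \left(-1779 + 3374\right) + \left(-6 + 9\right) = 1595 + 3 = 1598$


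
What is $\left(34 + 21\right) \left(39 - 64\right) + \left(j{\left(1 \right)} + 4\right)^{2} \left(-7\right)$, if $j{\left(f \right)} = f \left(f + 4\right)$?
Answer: $-1942$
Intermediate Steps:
$j{\left(f \right)} = f \left(4 + f\right)$
$\left(34 + 21\right) \left(39 - 64\right) + \left(j{\left(1 \right)} + 4\right)^{2} \left(-7\right) = \left(34 + 21\right) \left(39 - 64\right) + \left(1 \left(4 + 1\right) + 4\right)^{2} \left(-7\right) = 55 \left(-25\right) + \left(1 \cdot 5 + 4\right)^{2} \left(-7\right) = -1375 + \left(5 + 4\right)^{2} \left(-7\right) = -1375 + 9^{2} \left(-7\right) = -1375 + 81 \left(-7\right) = -1375 - 567 = -1942$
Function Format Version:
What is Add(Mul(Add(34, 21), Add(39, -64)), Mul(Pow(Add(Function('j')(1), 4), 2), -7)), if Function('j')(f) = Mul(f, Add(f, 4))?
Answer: -1942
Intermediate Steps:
Function('j')(f) = Mul(f, Add(4, f))
Add(Mul(Add(34, 21), Add(39, -64)), Mul(Pow(Add(Function('j')(1), 4), 2), -7)) = Add(Mul(Add(34, 21), Add(39, -64)), Mul(Pow(Add(Mul(1, Add(4, 1)), 4), 2), -7)) = Add(Mul(55, -25), Mul(Pow(Add(Mul(1, 5), 4), 2), -7)) = Add(-1375, Mul(Pow(Add(5, 4), 2), -7)) = Add(-1375, Mul(Pow(9, 2), -7)) = Add(-1375, Mul(81, -7)) = Add(-1375, -567) = -1942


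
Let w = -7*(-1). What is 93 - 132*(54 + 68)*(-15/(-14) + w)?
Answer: -909225/7 ≈ -1.2989e+5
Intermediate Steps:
w = 7
93 - 132*(54 + 68)*(-15/(-14) + w) = 93 - 132*(54 + 68)*(-15/(-14) + 7) = 93 - 16104*(-15*(-1/14) + 7) = 93 - 16104*(15/14 + 7) = 93 - 16104*113/14 = 93 - 132*6893/7 = 93 - 909876/7 = -909225/7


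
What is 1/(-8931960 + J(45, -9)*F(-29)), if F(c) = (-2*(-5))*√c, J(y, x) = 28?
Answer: -223299/1994497792880 - 7*I*√29/1994497792880 ≈ -1.1196e-7 - 1.89e-11*I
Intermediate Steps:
F(c) = 10*√c
1/(-8931960 + J(45, -9)*F(-29)) = 1/(-8931960 + 28*(10*√(-29))) = 1/(-8931960 + 28*(10*(I*√29))) = 1/(-8931960 + 28*(10*I*√29)) = 1/(-8931960 + 280*I*√29)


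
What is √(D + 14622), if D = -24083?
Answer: I*√9461 ≈ 97.268*I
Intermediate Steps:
√(D + 14622) = √(-24083 + 14622) = √(-9461) = I*√9461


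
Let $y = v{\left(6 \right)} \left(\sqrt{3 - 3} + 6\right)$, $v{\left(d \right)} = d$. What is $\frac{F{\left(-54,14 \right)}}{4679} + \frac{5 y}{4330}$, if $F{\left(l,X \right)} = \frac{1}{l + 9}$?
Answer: $\frac{3789557}{91170315} \approx 0.041566$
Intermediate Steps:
$F{\left(l,X \right)} = \frac{1}{9 + l}$
$y = 36$ ($y = 6 \left(\sqrt{3 - 3} + 6\right) = 6 \left(\sqrt{0} + 6\right) = 6 \left(0 + 6\right) = 6 \cdot 6 = 36$)
$\frac{F{\left(-54,14 \right)}}{4679} + \frac{5 y}{4330} = \frac{1}{\left(9 - 54\right) 4679} + \frac{5 \cdot 36}{4330} = \frac{1}{-45} \cdot \frac{1}{4679} + 180 \cdot \frac{1}{4330} = \left(- \frac{1}{45}\right) \frac{1}{4679} + \frac{18}{433} = - \frac{1}{210555} + \frac{18}{433} = \frac{3789557}{91170315}$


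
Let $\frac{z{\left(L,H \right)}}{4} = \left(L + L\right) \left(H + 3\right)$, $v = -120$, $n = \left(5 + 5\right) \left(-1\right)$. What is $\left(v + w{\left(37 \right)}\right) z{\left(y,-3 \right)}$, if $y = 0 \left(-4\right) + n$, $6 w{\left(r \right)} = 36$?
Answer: $0$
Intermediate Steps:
$n = -10$ ($n = 10 \left(-1\right) = -10$)
$w{\left(r \right)} = 6$ ($w{\left(r \right)} = \frac{1}{6} \cdot 36 = 6$)
$y = -10$ ($y = 0 \left(-4\right) - 10 = 0 - 10 = -10$)
$z{\left(L,H \right)} = 8 L \left(3 + H\right)$ ($z{\left(L,H \right)} = 4 \left(L + L\right) \left(H + 3\right) = 4 \cdot 2 L \left(3 + H\right) = 8 L \left(3 + H\right)$)
$\left(v + w{\left(37 \right)}\right) z{\left(y,-3 \right)} = \left(-120 + 6\right) 8 \left(-10\right) \left(3 - 3\right) = - 114 \cdot 8 \left(-10\right) 0 = \left(-114\right) 0 = 0$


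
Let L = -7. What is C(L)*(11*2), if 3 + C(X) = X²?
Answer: 1012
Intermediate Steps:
C(X) = -3 + X²
C(L)*(11*2) = (-3 + (-7)²)*(11*2) = (-3 + 49)*22 = 46*22 = 1012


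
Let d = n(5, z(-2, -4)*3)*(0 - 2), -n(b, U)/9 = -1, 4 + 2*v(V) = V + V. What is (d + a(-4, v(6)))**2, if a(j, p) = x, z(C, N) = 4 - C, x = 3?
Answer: 225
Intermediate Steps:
v(V) = -2 + V (v(V) = -2 + (V + V)/2 = -2 + (2*V)/2 = -2 + V)
n(b, U) = 9 (n(b, U) = -9*(-1) = 9)
a(j, p) = 3
d = -18 (d = 9*(0 - 2) = 9*(-2) = -18)
(d + a(-4, v(6)))**2 = (-18 + 3)**2 = (-15)**2 = 225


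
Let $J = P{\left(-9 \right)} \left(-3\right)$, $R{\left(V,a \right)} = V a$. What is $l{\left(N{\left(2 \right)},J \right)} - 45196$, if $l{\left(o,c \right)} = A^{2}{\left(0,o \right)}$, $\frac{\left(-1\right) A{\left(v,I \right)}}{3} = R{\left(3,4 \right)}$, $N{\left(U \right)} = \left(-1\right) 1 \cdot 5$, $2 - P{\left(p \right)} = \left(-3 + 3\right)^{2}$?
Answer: $-43900$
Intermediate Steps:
$P{\left(p \right)} = 2$ ($P{\left(p \right)} = 2 - \left(-3 + 3\right)^{2} = 2 - 0^{2} = 2 - 0 = 2 + 0 = 2$)
$N{\left(U \right)} = -5$ ($N{\left(U \right)} = \left(-1\right) 5 = -5$)
$A{\left(v,I \right)} = -36$ ($A{\left(v,I \right)} = - 3 \cdot 3 \cdot 4 = \left(-3\right) 12 = -36$)
$J = -6$ ($J = 2 \left(-3\right) = -6$)
$l{\left(o,c \right)} = 1296$ ($l{\left(o,c \right)} = \left(-36\right)^{2} = 1296$)
$l{\left(N{\left(2 \right)},J \right)} - 45196 = 1296 - 45196 = -43900$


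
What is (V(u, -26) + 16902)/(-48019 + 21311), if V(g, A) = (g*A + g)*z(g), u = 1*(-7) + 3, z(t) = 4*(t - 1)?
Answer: -7451/13354 ≈ -0.55796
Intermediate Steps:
z(t) = -4 + 4*t (z(t) = 4*(-1 + t) = -4 + 4*t)
u = -4 (u = -7 + 3 = -4)
V(g, A) = (-4 + 4*g)*(g + A*g) (V(g, A) = (g*A + g)*(-4 + 4*g) = (A*g + g)*(-4 + 4*g) = (g + A*g)*(-4 + 4*g) = (-4 + 4*g)*(g + A*g))
(V(u, -26) + 16902)/(-48019 + 21311) = (4*(-4)*(1 - 26)*(-1 - 4) + 16902)/(-48019 + 21311) = (4*(-4)*(-25)*(-5) + 16902)/(-26708) = (-2000 + 16902)*(-1/26708) = 14902*(-1/26708) = -7451/13354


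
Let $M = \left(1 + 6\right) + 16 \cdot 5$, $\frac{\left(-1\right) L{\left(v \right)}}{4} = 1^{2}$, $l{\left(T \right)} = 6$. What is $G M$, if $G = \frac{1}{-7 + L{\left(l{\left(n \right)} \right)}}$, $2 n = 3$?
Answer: $- \frac{87}{11} \approx -7.9091$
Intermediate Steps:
$n = \frac{3}{2}$ ($n = \frac{1}{2} \cdot 3 = \frac{3}{2} \approx 1.5$)
$L{\left(v \right)} = -4$ ($L{\left(v \right)} = - 4 \cdot 1^{2} = \left(-4\right) 1 = -4$)
$G = - \frac{1}{11}$ ($G = \frac{1}{-7 - 4} = \frac{1}{-11} = - \frac{1}{11} \approx -0.090909$)
$M = 87$ ($M = 7 + 80 = 87$)
$G M = \left(- \frac{1}{11}\right) 87 = - \frac{87}{11}$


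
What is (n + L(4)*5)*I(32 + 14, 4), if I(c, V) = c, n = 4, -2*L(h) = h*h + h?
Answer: -2116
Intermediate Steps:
L(h) = -h/2 - h²/2 (L(h) = -(h*h + h)/2 = -(h² + h)/2 = -(h + h²)/2 = -h/2 - h²/2)
(n + L(4)*5)*I(32 + 14, 4) = (4 - ½*4*(1 + 4)*5)*(32 + 14) = (4 - ½*4*5*5)*46 = (4 - 10*5)*46 = (4 - 50)*46 = -46*46 = -2116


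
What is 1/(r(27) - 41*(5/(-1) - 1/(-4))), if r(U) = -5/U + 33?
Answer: 108/24577 ≈ 0.0043944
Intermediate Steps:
r(U) = 33 - 5/U
1/(r(27) - 41*(5/(-1) - 1/(-4))) = 1/((33 - 5/27) - 41*(5/(-1) - 1/(-4))) = 1/((33 - 5*1/27) - 41*(5*(-1) - 1*(-¼))) = 1/((33 - 5/27) - 41*(-5 + ¼)) = 1/(886/27 - 41*(-19/4)) = 1/(886/27 + 779/4) = 1/(24577/108) = 108/24577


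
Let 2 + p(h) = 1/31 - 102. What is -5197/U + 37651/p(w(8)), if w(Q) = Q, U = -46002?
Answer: -4879628221/13478586 ≈ -362.03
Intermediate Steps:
p(h) = -3223/31 (p(h) = -2 + (1/31 - 102) = -2 - 3161/31 = -3223/31)
-5197/U + 37651/p(w(8)) = -5197/(-46002) + 37651/(-3223/31) = -5197*(-1/46002) + 37651*(-31/3223) = 5197/46002 - 1167181/3223 = -4879628221/13478586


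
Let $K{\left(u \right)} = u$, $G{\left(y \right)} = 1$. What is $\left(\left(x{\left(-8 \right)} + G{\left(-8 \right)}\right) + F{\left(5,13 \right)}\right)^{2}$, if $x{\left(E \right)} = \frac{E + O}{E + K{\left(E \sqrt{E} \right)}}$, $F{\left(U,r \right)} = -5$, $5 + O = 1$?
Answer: $\frac{160 \sqrt{2} + 487 i}{4 \left(4 \sqrt{2} + 7 i\right)} \approx 14.472 + 3.6141 i$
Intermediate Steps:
$O = -4$ ($O = -5 + 1 = -4$)
$x{\left(E \right)} = \frac{-4 + E}{E + E^{\frac{3}{2}}}$ ($x{\left(E \right)} = \frac{E - 4}{E + E \sqrt{E}} = \frac{-4 + E}{E + E^{\frac{3}{2}}}$)
$\left(\left(x{\left(-8 \right)} + G{\left(-8 \right)}\right) + F{\left(5,13 \right)}\right)^{2} = \left(\left(\frac{-4 - 8}{-8 + \left(-8\right)^{\frac{3}{2}}} + 1\right) - 5\right)^{2} = \left(\left(\frac{1}{-8 - 16 i \sqrt{2}} \left(-12\right) + 1\right) - 5\right)^{2} = \left(\left(- \frac{12}{-8 - 16 i \sqrt{2}} + 1\right) - 5\right)^{2} = \left(\left(1 - \frac{12}{-8 - 16 i \sqrt{2}}\right) - 5\right)^{2} = \left(-4 - \frac{12}{-8 - 16 i \sqrt{2}}\right)^{2}$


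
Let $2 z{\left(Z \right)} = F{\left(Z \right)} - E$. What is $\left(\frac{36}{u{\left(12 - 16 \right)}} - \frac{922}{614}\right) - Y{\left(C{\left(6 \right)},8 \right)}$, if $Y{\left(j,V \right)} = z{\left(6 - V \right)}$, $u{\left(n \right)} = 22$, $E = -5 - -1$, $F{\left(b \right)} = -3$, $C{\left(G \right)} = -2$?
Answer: $- \frac{2467}{6754} \approx -0.36526$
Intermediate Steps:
$E = -4$ ($E = -5 + 1 = -4$)
$z{\left(Z \right)} = \frac{1}{2}$ ($z{\left(Z \right)} = \frac{-3 - -4}{2} = \frac{-3 + 4}{2} = \frac{1}{2} \cdot 1 = \frac{1}{2}$)
$Y{\left(j,V \right)} = \frac{1}{2}$
$\left(\frac{36}{u{\left(12 - 16 \right)}} - \frac{922}{614}\right) - Y{\left(C{\left(6 \right)},8 \right)} = \left(\frac{36}{22} - \frac{922}{614}\right) - \frac{1}{2} = \left(36 \cdot \frac{1}{22} - \frac{461}{307}\right) - \frac{1}{2} = \left(\frac{18}{11} - \frac{461}{307}\right) - \frac{1}{2} = \frac{455}{3377} - \frac{1}{2} = - \frac{2467}{6754}$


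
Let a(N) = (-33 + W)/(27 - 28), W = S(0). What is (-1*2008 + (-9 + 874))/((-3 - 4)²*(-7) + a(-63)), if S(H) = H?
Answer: 1143/310 ≈ 3.6871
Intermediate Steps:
W = 0
a(N) = 33 (a(N) = (-33 + 0)/(27 - 28) = -33/(-1) = -33*(-1) = 33)
(-1*2008 + (-9 + 874))/((-3 - 4)²*(-7) + a(-63)) = (-1*2008 + (-9 + 874))/((-3 - 4)²*(-7) + 33) = (-2008 + 865)/((-7)²*(-7) + 33) = -1143/(49*(-7) + 33) = -1143/(-343 + 33) = -1143/(-310) = -1143*(-1/310) = 1143/310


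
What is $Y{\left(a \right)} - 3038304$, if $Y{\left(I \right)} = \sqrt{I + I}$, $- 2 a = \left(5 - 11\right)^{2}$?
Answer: $-3038304 + 6 i \approx -3.0383 \cdot 10^{6} + 6.0 i$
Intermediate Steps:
$a = -18$ ($a = - \frac{\left(5 - 11\right)^{2}}{2} = - \frac{\left(-6\right)^{2}}{2} = \left(- \frac{1}{2}\right) 36 = -18$)
$Y{\left(I \right)} = \sqrt{2} \sqrt{I}$ ($Y{\left(I \right)} = \sqrt{2 I} = \sqrt{2} \sqrt{I}$)
$Y{\left(a \right)} - 3038304 = \sqrt{2} \sqrt{-18} - 3038304 = \sqrt{2} \cdot 3 i \sqrt{2} - 3038304 = 6 i - 3038304 = -3038304 + 6 i$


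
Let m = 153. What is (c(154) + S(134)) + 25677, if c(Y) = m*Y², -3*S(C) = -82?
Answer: 10962757/3 ≈ 3.6543e+6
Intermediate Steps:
S(C) = 82/3 (S(C) = -⅓*(-82) = 82/3)
c(Y) = 153*Y²
(c(154) + S(134)) + 25677 = (153*154² + 82/3) + 25677 = (153*23716 + 82/3) + 25677 = (3628548 + 82/3) + 25677 = 10885726/3 + 25677 = 10962757/3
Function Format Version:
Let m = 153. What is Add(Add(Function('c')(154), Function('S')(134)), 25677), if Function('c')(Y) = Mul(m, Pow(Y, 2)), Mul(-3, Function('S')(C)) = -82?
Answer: Rational(10962757, 3) ≈ 3.6543e+6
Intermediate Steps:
Function('S')(C) = Rational(82, 3) (Function('S')(C) = Mul(Rational(-1, 3), -82) = Rational(82, 3))
Function('c')(Y) = Mul(153, Pow(Y, 2))
Add(Add(Function('c')(154), Function('S')(134)), 25677) = Add(Add(Mul(153, Pow(154, 2)), Rational(82, 3)), 25677) = Add(Add(Mul(153, 23716), Rational(82, 3)), 25677) = Add(Add(3628548, Rational(82, 3)), 25677) = Add(Rational(10885726, 3), 25677) = Rational(10962757, 3)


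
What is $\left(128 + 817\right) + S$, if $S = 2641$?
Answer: $3586$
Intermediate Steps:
$\left(128 + 817\right) + S = \left(128 + 817\right) + 2641 = 945 + 2641 = 3586$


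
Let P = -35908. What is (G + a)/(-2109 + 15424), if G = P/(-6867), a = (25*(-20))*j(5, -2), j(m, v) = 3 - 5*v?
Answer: -44599592/91434105 ≈ -0.48778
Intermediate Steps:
a = -6500 (a = (25*(-20))*(3 - 5*(-2)) = -500*(3 + 10) = -500*13 = -6500)
G = 35908/6867 (G = -35908/(-6867) = -35908*(-1/6867) = 35908/6867 ≈ 5.2291)
(G + a)/(-2109 + 15424) = (35908/6867 - 6500)/(-2109 + 15424) = -44599592/6867/13315 = -44599592/6867*1/13315 = -44599592/91434105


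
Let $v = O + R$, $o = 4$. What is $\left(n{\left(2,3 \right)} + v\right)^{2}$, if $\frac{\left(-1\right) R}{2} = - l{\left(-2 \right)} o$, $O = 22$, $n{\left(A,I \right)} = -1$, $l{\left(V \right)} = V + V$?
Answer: $121$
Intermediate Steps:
$l{\left(V \right)} = 2 V$
$R = -32$ ($R = - 2 - 2 \left(-2\right) 4 = - 2 \left(-1\right) \left(-4\right) 4 = - 2 \cdot 4 \cdot 4 = \left(-2\right) 16 = -32$)
$v = -10$ ($v = 22 - 32 = -10$)
$\left(n{\left(2,3 \right)} + v\right)^{2} = \left(-1 - 10\right)^{2} = \left(-11\right)^{2} = 121$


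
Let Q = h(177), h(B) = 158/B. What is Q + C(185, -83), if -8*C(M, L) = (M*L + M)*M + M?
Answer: 496710169/1416 ≈ 3.5078e+5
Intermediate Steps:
Q = 158/177 ≈ 0.89266
C(M, L) = -M/8 - M*(M + L*M)/8 (C(M, L) = -((M*L + M)*M + M)/8 = -((L*M + M)*M + M)/8 = -((M + L*M)*M + M)/8 = -(M*(M + L*M) + M)/8 = -(M + M*(M + L*M))/8 = -M/8 - M*(M + L*M)/8)
Q + C(185, -83) = 158/177 - ⅛*185*(1 + 185 - 83*185) = 158/177 - ⅛*185*(1 + 185 - 15355) = 158/177 - ⅛*185*(-15169) = 158/177 + 2806265/8 = 496710169/1416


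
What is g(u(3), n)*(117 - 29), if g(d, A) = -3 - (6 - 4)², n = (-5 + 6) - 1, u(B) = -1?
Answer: -616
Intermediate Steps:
n = 0 (n = 1 - 1 = 0)
g(d, A) = -7 (g(d, A) = -3 - 1*2² = -3 - 1*4 = -3 - 4 = -7)
g(u(3), n)*(117 - 29) = -7*(117 - 29) = -7*88 = -616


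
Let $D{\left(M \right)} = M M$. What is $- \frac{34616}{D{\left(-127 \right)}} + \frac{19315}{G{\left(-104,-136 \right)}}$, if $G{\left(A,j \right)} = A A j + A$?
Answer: $- \frac{10246887383}{4745409864} \approx -2.1593$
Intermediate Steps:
$G{\left(A,j \right)} = A + j A^{2}$ ($G{\left(A,j \right)} = A^{2} j + A = j A^{2} + A = A + j A^{2}$)
$D{\left(M \right)} = M^{2}$
$- \frac{34616}{D{\left(-127 \right)}} + \frac{19315}{G{\left(-104,-136 \right)}} = - \frac{34616}{\left(-127\right)^{2}} + \frac{19315}{\left(-104\right) \left(1 - -14144\right)} = - \frac{34616}{16129} + \frac{19315}{\left(-104\right) \left(1 + 14144\right)} = \left(-34616\right) \frac{1}{16129} + \frac{19315}{\left(-104\right) 14145} = - \frac{34616}{16129} + \frac{19315}{-1471080} = - \frac{34616}{16129} + 19315 \left(- \frac{1}{1471080}\right) = - \frac{34616}{16129} - \frac{3863}{294216} = - \frac{10246887383}{4745409864}$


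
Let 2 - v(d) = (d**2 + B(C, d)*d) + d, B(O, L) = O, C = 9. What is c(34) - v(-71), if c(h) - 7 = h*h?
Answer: 5492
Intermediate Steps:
c(h) = 7 + h**2 (c(h) = 7 + h*h = 7 + h**2)
v(d) = 2 - d**2 - 10*d (v(d) = 2 - ((d**2 + 9*d) + d) = 2 - (d**2 + 10*d) = 2 + (-d**2 - 10*d) = 2 - d**2 - 10*d)
c(34) - v(-71) = (7 + 34**2) - (2 - 1*(-71)**2 - 10*(-71)) = (7 + 1156) - (2 - 1*5041 + 710) = 1163 - (2 - 5041 + 710) = 1163 - 1*(-4329) = 1163 + 4329 = 5492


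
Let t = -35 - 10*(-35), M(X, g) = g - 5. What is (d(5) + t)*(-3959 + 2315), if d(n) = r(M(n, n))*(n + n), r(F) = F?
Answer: -517860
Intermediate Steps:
M(X, g) = -5 + g
d(n) = 2*n*(-5 + n) (d(n) = (-5 + n)*(n + n) = (-5 + n)*(2*n) = 2*n*(-5 + n))
t = 315 (t = -35 + 350 = 315)
(d(5) + t)*(-3959 + 2315) = (2*5*(-5 + 5) + 315)*(-3959 + 2315) = (2*5*0 + 315)*(-1644) = (0 + 315)*(-1644) = 315*(-1644) = -517860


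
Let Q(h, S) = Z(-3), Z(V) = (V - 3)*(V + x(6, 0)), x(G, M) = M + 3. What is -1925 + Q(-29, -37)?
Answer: -1925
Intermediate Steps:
x(G, M) = 3 + M
Z(V) = (-3 + V)*(3 + V) (Z(V) = (V - 3)*(V + (3 + 0)) = (-3 + V)*(V + 3) = (-3 + V)*(3 + V))
Q(h, S) = 0 (Q(h, S) = -9 + (-3)**2 = -9 + 9 = 0)
-1925 + Q(-29, -37) = -1925 + 0 = -1925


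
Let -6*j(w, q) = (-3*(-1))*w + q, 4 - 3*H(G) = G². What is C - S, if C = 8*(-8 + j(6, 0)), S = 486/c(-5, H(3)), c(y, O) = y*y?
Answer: -2686/25 ≈ -107.44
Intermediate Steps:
H(G) = 4/3 - G²/3
c(y, O) = y²
S = 486/25 (S = 486/((-5)²) = 486/25 ≈ 19.440)
j(w, q) = -w/2 - q/6 (j(w, q) = -((-3*(-1))*w + q)/6 = -(3*w + q)/6 = -(q + 3*w)/6 = -w/2 - q/6)
C = -88 (C = 8*(-8 + (-½*6 - ⅙*0)) = 8*(-8 + (-3 + 0)) = 8*(-8 - 3) = 8*(-11) = -88)
C - S = -88 - 1*486/25 = -88 - 486/25 = -2686/25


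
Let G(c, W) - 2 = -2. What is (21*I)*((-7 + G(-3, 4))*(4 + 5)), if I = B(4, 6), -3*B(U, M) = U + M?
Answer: 4410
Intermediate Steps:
G(c, W) = 0 (G(c, W) = 2 - 2 = 0)
B(U, M) = -M/3 - U/3 (B(U, M) = -(U + M)/3 = -(M + U)/3 = -M/3 - U/3)
I = -10/3 (I = -⅓*6 - ⅓*4 = -2 - 4/3 = -10/3 ≈ -3.3333)
(21*I)*((-7 + G(-3, 4))*(4 + 5)) = (21*(-10/3))*((-7 + 0)*(4 + 5)) = -(-490)*9 = -70*(-63) = 4410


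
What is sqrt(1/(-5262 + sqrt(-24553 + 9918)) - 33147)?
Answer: sqrt((174419515 - 33147*I*sqrt(14635))/(-5262 + I*sqrt(14635))) ≈ 0.e-8 - 182.06*I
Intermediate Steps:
sqrt(1/(-5262 + sqrt(-24553 + 9918)) - 33147) = sqrt(1/(-5262 + sqrt(-14635)) - 33147) = sqrt(1/(-5262 + I*sqrt(14635)) - 33147) = sqrt(-33147 + 1/(-5262 + I*sqrt(14635)))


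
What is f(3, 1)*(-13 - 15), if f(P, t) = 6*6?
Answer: -1008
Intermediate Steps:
f(P, t) = 36
f(3, 1)*(-13 - 15) = 36*(-13 - 15) = 36*(-28) = -1008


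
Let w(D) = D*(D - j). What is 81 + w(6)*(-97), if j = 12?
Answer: 3573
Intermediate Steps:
w(D) = D*(-12 + D) (w(D) = D*(D - 1*12) = D*(D - 12) = D*(-12 + D))
81 + w(6)*(-97) = 81 + (6*(-12 + 6))*(-97) = 81 + (6*(-6))*(-97) = 81 - 36*(-97) = 81 + 3492 = 3573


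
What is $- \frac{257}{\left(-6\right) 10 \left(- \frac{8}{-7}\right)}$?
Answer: $\frac{1799}{480} \approx 3.7479$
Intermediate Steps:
$- \frac{257}{\left(-6\right) 10 \left(- \frac{8}{-7}\right)} = - \frac{257}{\left(-60\right) \left(\left(-8\right) \left(- \frac{1}{7}\right)\right)} = - \frac{257}{\left(-60\right) \frac{8}{7}} = - \frac{257}{- \frac{480}{7}} = \left(-257\right) \left(- \frac{7}{480}\right) = \frac{1799}{480}$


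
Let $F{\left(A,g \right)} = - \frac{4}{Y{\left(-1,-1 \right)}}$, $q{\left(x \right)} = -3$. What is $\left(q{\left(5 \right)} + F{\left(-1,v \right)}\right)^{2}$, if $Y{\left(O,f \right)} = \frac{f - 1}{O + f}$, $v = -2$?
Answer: $49$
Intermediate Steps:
$Y{\left(O,f \right)} = \frac{-1 + f}{O + f}$
$F{\left(A,g \right)} = -4$ ($F{\left(A,g \right)} = - \frac{4}{\frac{1}{-1 - 1} \left(-1 - 1\right)} = - \frac{4}{\frac{1}{-2} \left(-2\right)} = - \frac{4}{\left(- \frac{1}{2}\right) \left(-2\right)} = - \frac{4}{1} = \left(-4\right) 1 = -4$)
$\left(q{\left(5 \right)} + F{\left(-1,v \right)}\right)^{2} = \left(-3 - 4\right)^{2} = \left(-7\right)^{2} = 49$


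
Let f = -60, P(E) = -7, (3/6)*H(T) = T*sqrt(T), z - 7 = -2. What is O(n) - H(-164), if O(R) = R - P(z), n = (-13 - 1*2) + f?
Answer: -68 + 656*I*sqrt(41) ≈ -68.0 + 4200.5*I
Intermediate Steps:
z = 5 (z = 7 - 2 = 5)
H(T) = 2*T**(3/2) (H(T) = 2*(T*sqrt(T)) = 2*T**(3/2))
n = -75 (n = (-13 - 1*2) - 60 = (-13 - 2) - 60 = -15 - 60 = -75)
O(R) = 7 + R (O(R) = R - 1*(-7) = R + 7 = 7 + R)
O(n) - H(-164) = (7 - 75) - 2*(-164)**(3/2) = -68 - 2*(-328*I*sqrt(41)) = -68 - (-656)*I*sqrt(41) = -68 + 656*I*sqrt(41)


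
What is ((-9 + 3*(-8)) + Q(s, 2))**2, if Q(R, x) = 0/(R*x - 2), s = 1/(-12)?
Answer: 1089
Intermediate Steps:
s = -1/12 ≈ -0.083333
Q(R, x) = 0 (Q(R, x) = 0/(-2 + R*x) = 0)
((-9 + 3*(-8)) + Q(s, 2))**2 = ((-9 + 3*(-8)) + 0)**2 = ((-9 - 24) + 0)**2 = (-33 + 0)**2 = (-33)**2 = 1089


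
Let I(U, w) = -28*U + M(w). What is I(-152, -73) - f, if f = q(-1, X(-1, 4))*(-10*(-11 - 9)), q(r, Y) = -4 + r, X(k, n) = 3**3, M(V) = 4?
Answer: 5260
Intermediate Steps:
X(k, n) = 27
f = -1000 (f = (-4 - 1)*(-10*(-11 - 9)) = -(-50)*(-20) = -5*200 = -1000)
I(U, w) = 4 - 28*U (I(U, w) = -28*U + 4 = 4 - 28*U)
I(-152, -73) - f = (4 - 28*(-152)) - 1*(-1000) = (4 + 4256) + 1000 = 4260 + 1000 = 5260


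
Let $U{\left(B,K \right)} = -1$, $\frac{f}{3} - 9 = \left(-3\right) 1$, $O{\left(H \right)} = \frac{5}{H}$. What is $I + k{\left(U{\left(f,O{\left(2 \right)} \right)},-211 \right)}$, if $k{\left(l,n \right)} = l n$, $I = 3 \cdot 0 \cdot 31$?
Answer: $211$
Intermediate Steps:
$I = 0$ ($I = 0 \cdot 31 = 0$)
$f = 18$ ($f = 27 + 3 \left(\left(-3\right) 1\right) = 27 + 3 \left(-3\right) = 27 - 9 = 18$)
$I + k{\left(U{\left(f,O{\left(2 \right)} \right)},-211 \right)} = 0 - -211 = 0 + 211 = 211$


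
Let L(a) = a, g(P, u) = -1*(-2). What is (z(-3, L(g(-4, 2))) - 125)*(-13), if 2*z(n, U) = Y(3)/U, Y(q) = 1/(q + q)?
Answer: 38987/24 ≈ 1624.5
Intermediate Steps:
Y(q) = 1/(2*q)
g(P, u) = 2
z(n, U) = 1/(12*U) (z(n, U) = (((1/2)/3)/U)/2 = (((1/2)*(1/3))/U)/2 = (1/(6*U))/2 = 1/(12*U))
(z(-3, L(g(-4, 2))) - 125)*(-13) = ((1/12)/2 - 125)*(-13) = ((1/12)*(1/2) - 125)*(-13) = (1/24 - 125)*(-13) = -2999/24*(-13) = 38987/24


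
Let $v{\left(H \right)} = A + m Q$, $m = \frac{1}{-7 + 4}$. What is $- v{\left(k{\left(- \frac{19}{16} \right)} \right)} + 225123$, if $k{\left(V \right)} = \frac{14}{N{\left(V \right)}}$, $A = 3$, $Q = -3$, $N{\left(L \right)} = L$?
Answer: $225119$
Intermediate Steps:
$m = - \frac{1}{3}$ ($m = \frac{1}{-3} = - \frac{1}{3} \approx -0.33333$)
$k{\left(V \right)} = \frac{14}{V}$
$v{\left(H \right)} = 4$ ($v{\left(H \right)} = 3 - -1 = 3 + 1 = 4$)
$- v{\left(k{\left(- \frac{19}{16} \right)} \right)} + 225123 = \left(-1\right) 4 + 225123 = -4 + 225123 = 225119$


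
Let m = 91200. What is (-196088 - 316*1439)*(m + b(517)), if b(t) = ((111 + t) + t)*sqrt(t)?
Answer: -59354054400 - 745179740*sqrt(517) ≈ -7.6298e+10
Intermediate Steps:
b(t) = sqrt(t)*(111 + 2*t) (b(t) = (111 + 2*t)*sqrt(t) = sqrt(t)*(111 + 2*t))
(-196088 - 316*1439)*(m + b(517)) = (-196088 - 316*1439)*(91200 + sqrt(517)*(111 + 2*517)) = (-196088 - 454724)*(91200 + sqrt(517)*(111 + 1034)) = -650812*(91200 + sqrt(517)*1145) = -650812*(91200 + 1145*sqrt(517)) = -59354054400 - 745179740*sqrt(517)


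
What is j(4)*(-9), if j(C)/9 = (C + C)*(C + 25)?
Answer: -18792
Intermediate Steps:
j(C) = 18*C*(25 + C) (j(C) = 9*((C + C)*(C + 25)) = 9*((2*C)*(25 + C)) = 9*(2*C*(25 + C)) = 18*C*(25 + C))
j(4)*(-9) = (18*4*(25 + 4))*(-9) = (18*4*29)*(-9) = 2088*(-9) = -18792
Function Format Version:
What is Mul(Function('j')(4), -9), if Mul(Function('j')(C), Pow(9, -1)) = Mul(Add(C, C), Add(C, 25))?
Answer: -18792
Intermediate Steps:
Function('j')(C) = Mul(18, C, Add(25, C)) (Function('j')(C) = Mul(9, Mul(Add(C, C), Add(C, 25))) = Mul(9, Mul(Mul(2, C), Add(25, C))) = Mul(9, Mul(2, C, Add(25, C))) = Mul(18, C, Add(25, C)))
Mul(Function('j')(4), -9) = Mul(Mul(18, 4, Add(25, 4)), -9) = Mul(Mul(18, 4, 29), -9) = Mul(2088, -9) = -18792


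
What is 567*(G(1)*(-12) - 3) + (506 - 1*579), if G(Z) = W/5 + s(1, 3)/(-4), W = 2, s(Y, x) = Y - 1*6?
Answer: -65003/5 ≈ -13001.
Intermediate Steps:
s(Y, x) = -6 + Y (s(Y, x) = Y - 6 = -6 + Y)
G(Z) = 33/20 (G(Z) = 2/5 + (-6 + 1)/(-4) = 2*(⅕) - 5*(-¼) = ⅖ + 5/4 = 33/20)
567*(G(1)*(-12) - 3) + (506 - 1*579) = 567*((33/20)*(-12) - 3) + (506 - 1*579) = 567*(-99/5 - 3) + (506 - 579) = 567*(-114/5) - 73 = -64638/5 - 73 = -65003/5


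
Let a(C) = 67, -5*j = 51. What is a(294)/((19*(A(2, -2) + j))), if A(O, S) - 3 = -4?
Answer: -335/1064 ≈ -0.31485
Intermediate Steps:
j = -51/5 (j = -1/5*51 = -51/5 ≈ -10.200)
A(O, S) = -1 (A(O, S) = 3 - 4 = -1)
a(294)/((19*(A(2, -2) + j))) = 67/((19*(-1 - 51/5))) = 67/((19*(-56/5))) = 67/(-1064/5) = 67*(-5/1064) = -335/1064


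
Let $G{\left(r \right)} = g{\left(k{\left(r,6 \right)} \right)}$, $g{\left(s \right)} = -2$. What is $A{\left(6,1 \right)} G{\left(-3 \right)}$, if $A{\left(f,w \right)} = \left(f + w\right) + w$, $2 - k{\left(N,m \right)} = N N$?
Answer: $-16$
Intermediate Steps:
$k{\left(N,m \right)} = 2 - N^{2}$ ($k{\left(N,m \right)} = 2 - N N = 2 - N^{2}$)
$A{\left(f,w \right)} = f + 2 w$
$G{\left(r \right)} = -2$
$A{\left(6,1 \right)} G{\left(-3 \right)} = \left(6 + 2 \cdot 1\right) \left(-2\right) = \left(6 + 2\right) \left(-2\right) = 8 \left(-2\right) = -16$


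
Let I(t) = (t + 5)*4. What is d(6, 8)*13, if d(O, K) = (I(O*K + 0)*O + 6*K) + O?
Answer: 17238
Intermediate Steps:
I(t) = 20 + 4*t (I(t) = (5 + t)*4 = 20 + 4*t)
d(O, K) = O + 6*K + O*(20 + 4*K*O) (d(O, K) = ((20 + 4*(O*K + 0))*O + 6*K) + O = ((20 + 4*(K*O + 0))*O + 6*K) + O = ((20 + 4*(K*O))*O + 6*K) + O = ((20 + 4*K*O)*O + 6*K) + O = (O*(20 + 4*K*O) + 6*K) + O = (6*K + O*(20 + 4*K*O)) + O = O + 6*K + O*(20 + 4*K*O))
d(6, 8)*13 = (6 + 6*8 + 4*6*(5 + 8*6))*13 = (6 + 48 + 4*6*(5 + 48))*13 = (6 + 48 + 4*6*53)*13 = (6 + 48 + 1272)*13 = 1326*13 = 17238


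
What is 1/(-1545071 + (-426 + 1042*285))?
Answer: -1/1248527 ≈ -8.0094e-7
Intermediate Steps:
1/(-1545071 + (-426 + 1042*285)) = 1/(-1545071 + (-426 + 296970)) = 1/(-1545071 + 296544) = 1/(-1248527) = -1/1248527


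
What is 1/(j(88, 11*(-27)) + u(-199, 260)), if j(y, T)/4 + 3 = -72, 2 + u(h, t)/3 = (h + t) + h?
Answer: -1/720 ≈ -0.0013889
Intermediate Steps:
u(h, t) = -6 + 3*t + 6*h (u(h, t) = -6 + 3*((h + t) + h) = -6 + 3*(t + 2*h) = -6 + (3*t + 6*h) = -6 + 3*t + 6*h)
j(y, T) = -300 (j(y, T) = -12 + 4*(-72) = -12 - 288 = -300)
1/(j(88, 11*(-27)) + u(-199, 260)) = 1/(-300 + (-6 + 3*260 + 6*(-199))) = 1/(-300 + (-6 + 780 - 1194)) = 1/(-300 - 420) = 1/(-720) = -1/720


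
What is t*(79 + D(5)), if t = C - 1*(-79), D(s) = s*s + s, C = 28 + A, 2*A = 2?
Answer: 11772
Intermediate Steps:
A = 1 (A = (½)*2 = 1)
C = 29 (C = 28 + 1 = 29)
D(s) = s + s² (D(s) = s² + s = s + s²)
t = 108 (t = 29 - 1*(-79) = 29 + 79 = 108)
t*(79 + D(5)) = 108*(79 + 5*(1 + 5)) = 108*(79 + 5*6) = 108*(79 + 30) = 108*109 = 11772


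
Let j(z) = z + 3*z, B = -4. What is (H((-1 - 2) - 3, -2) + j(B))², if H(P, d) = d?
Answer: 324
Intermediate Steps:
j(z) = 4*z
(H((-1 - 2) - 3, -2) + j(B))² = (-2 + 4*(-4))² = (-2 - 16)² = (-18)² = 324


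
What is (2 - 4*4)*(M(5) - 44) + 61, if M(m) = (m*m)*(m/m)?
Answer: 327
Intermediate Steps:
M(m) = m**2 (M(m) = m**2*1 = m**2)
(2 - 4*4)*(M(5) - 44) + 61 = (2 - 4*4)*(5**2 - 44) + 61 = (2 - 16)*(25 - 44) + 61 = -14*(-19) + 61 = 266 + 61 = 327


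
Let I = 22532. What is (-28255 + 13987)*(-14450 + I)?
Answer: -115313976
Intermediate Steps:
(-28255 + 13987)*(-14450 + I) = (-28255 + 13987)*(-14450 + 22532) = -14268*8082 = -115313976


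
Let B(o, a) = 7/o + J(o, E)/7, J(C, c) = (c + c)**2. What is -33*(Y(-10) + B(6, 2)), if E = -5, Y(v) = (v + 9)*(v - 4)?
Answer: -13607/14 ≈ -971.93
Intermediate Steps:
Y(v) = (-4 + v)*(9 + v) (Y(v) = (9 + v)*(-4 + v) = (-4 + v)*(9 + v))
J(C, c) = 4*c**2 (J(C, c) = (2*c)**2 = 4*c**2)
B(o, a) = 100/7 + 7/o (B(o, a) = 7/o + (4*(-5)**2)/7 = 7/o + (4*25)*(1/7) = 7/o + 100*(1/7) = 7/o + 100/7 = 100/7 + 7/o)
-33*(Y(-10) + B(6, 2)) = -33*((-36 + (-10)**2 + 5*(-10)) + (100/7 + 7/6)) = -33*((-36 + 100 - 50) + (100/7 + 7*(1/6))) = -33*(14 + (100/7 + 7/6)) = -33*(14 + 649/42) = -33*1237/42 = -13607/14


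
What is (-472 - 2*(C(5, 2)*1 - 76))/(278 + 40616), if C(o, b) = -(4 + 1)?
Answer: -155/20447 ≈ -0.0075806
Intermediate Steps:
C(o, b) = -5 (C(o, b) = -1*5 = -5)
(-472 - 2*(C(5, 2)*1 - 76))/(278 + 40616) = (-472 - 2*(-5*1 - 76))/(278 + 40616) = (-472 - 2*(-5 - 76))/40894 = (-472 - 2*(-81))*(1/40894) = (-472 + 162)*(1/40894) = -310*1/40894 = -155/20447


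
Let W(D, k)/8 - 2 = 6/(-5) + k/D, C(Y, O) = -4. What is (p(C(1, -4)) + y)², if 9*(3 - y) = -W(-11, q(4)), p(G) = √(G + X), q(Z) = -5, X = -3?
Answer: 270466/27225 + 1358*I*√7/165 ≈ 9.9345 + 21.775*I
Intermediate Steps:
W(D, k) = 32/5 + 8*k/D (W(D, k) = 16 + 8*(6/(-5) + k/D) = 16 + 8*(6*(-⅕) + k/D) = 16 + 8*(-6/5 + k/D) = 16 + (-48/5 + 8*k/D) = 32/5 + 8*k/D)
p(G) = √(-3 + G) (p(G) = √(G - 3) = √(-3 + G))
y = 679/165 (y = 3 - (-1)*(32/5 + 8*(-5)/(-11))/9 = 3 - (-1)*(32/5 + 8*(-5)*(-1/11))/9 = 3 - (-1)*(32/5 + 40/11)/9 = 3 - (-1)*552/(9*55) = 3 - ⅑*(-552/55) = 3 + 184/165 = 679/165 ≈ 4.1152)
(p(C(1, -4)) + y)² = (√(-3 - 4) + 679/165)² = (√(-7) + 679/165)² = (I*√7 + 679/165)² = (679/165 + I*√7)²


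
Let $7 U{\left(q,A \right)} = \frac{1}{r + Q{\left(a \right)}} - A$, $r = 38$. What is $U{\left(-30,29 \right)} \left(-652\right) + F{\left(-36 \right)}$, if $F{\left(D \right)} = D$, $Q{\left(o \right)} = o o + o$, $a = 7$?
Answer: $\frac{876506}{329} \approx 2664.2$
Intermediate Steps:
$Q{\left(o \right)} = o + o^{2}$ ($Q{\left(o \right)} = o^{2} + o = o + o^{2}$)
$U{\left(q,A \right)} = \frac{1}{658} - \frac{A}{7}$ ($U{\left(q,A \right)} = \frac{\frac{1}{38 + 7 \left(1 + 7\right)} - A}{7} = \frac{\frac{1}{38 + 7 \cdot 8} - A}{7} = \frac{\frac{1}{38 + 56} - A}{7} = \frac{\frac{1}{94} - A}{7} = \frac{1}{658} - \frac{A}{7}$)
$U{\left(-30,29 \right)} \left(-652\right) + F{\left(-36 \right)} = \left(\frac{1}{658} - \frac{29}{7}\right) \left(-652\right) - 36 = \left(- \frac{2725}{658}\right) \left(-652\right) - 36 = \frac{888350}{329} - 36 = \frac{876506}{329}$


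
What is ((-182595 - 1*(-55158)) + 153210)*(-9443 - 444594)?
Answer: -11701895601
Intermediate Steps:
((-182595 - 1*(-55158)) + 153210)*(-9443 - 444594) = ((-182595 + 55158) + 153210)*(-454037) = (-127437 + 153210)*(-454037) = 25773*(-454037) = -11701895601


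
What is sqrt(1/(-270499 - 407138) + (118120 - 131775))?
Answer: 2*I*sqrt(174174040184537)/225879 ≈ 116.85*I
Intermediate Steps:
sqrt(1/(-270499 - 407138) + (118120 - 131775)) = sqrt(1/(-677637) - 13655) = sqrt(-1/677637 - 13655) = sqrt(-9253133236/677637) = 2*I*sqrt(174174040184537)/225879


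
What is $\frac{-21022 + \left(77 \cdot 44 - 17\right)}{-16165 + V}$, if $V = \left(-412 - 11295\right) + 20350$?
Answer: $\frac{17651}{7522} \approx 2.3466$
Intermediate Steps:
$V = 8643$ ($V = -11707 + 20350 = 8643$)
$\frac{-21022 + \left(77 \cdot 44 - 17\right)}{-16165 + V} = \frac{-21022 + \left(77 \cdot 44 - 17\right)}{-16165 + 8643} = \frac{-21022 + \left(3388 - 17\right)}{-7522} = \left(-21022 + 3371\right) \left(- \frac{1}{7522}\right) = \left(-17651\right) \left(- \frac{1}{7522}\right) = \frac{17651}{7522}$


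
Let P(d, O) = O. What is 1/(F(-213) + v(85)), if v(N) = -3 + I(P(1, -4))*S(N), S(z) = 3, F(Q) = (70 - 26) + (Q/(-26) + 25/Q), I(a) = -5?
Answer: 5538/188707 ≈ 0.029347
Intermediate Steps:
F(Q) = 44 + 25/Q - Q/26 (F(Q) = 44 + (Q*(-1/26) + 25/Q) = 44 + (-Q/26 + 25/Q) = 44 + (25/Q - Q/26) = 44 + 25/Q - Q/26)
v(N) = -18 (v(N) = -3 - 5*3 = -3 - 15 = -18)
1/(F(-213) + v(85)) = 1/((44 + 25/(-213) - 1/26*(-213)) - 18) = 1/((44 + 25*(-1/213) + 213/26) - 18) = 1/((44 - 25/213 + 213/26) - 18) = 1/(288391/5538 - 18) = 1/(188707/5538) = 5538/188707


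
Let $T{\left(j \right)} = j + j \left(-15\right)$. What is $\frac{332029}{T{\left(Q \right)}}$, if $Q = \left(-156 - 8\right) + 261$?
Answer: $- \frac{332029}{1358} \approx -244.5$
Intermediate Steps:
$Q = 97$ ($Q = -164 + 261 = 97$)
$T{\left(j \right)} = - 14 j$ ($T{\left(j \right)} = j - 15 j = - 14 j$)
$\frac{332029}{T{\left(Q \right)}} = \frac{332029}{\left(-14\right) 97} = \frac{332029}{-1358} = 332029 \left(- \frac{1}{1358}\right) = - \frac{332029}{1358}$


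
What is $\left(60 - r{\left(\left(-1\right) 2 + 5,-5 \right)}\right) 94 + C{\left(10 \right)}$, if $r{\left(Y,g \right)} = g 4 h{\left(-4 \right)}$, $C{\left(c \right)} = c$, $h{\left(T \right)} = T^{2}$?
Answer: $35730$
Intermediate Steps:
$r{\left(Y,g \right)} = 64 g$ ($r{\left(Y,g \right)} = g 4 \left(-4\right)^{2} = 4 g 16 = 64 g$)
$\left(60 - r{\left(\left(-1\right) 2 + 5,-5 \right)}\right) 94 + C{\left(10 \right)} = \left(60 - 64 \left(-5\right)\right) 94 + 10 = \left(60 - -320\right) 94 + 10 = \left(60 + 320\right) 94 + 10 = 380 \cdot 94 + 10 = 35720 + 10 = 35730$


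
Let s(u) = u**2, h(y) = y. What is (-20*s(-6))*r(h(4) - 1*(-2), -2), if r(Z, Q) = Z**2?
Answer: -25920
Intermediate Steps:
(-20*s(-6))*r(h(4) - 1*(-2), -2) = (-20*(-6)**2)*(4 - 1*(-2))**2 = (-20*36)*(4 + 2)**2 = -720*6**2 = -720*36 = -25920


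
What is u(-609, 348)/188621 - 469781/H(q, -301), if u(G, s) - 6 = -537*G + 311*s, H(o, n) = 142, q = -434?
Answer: -88548754087/26784182 ≈ -3306.0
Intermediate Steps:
u(G, s) = 6 - 537*G + 311*s (u(G, s) = 6 + (-537*G + 311*s) = 6 - 537*G + 311*s)
u(-609, 348)/188621 - 469781/H(q, -301) = (6 - 537*(-609) + 311*348)/188621 - 469781/142 = (6 + 327033 + 108228)*(1/188621) - 469781*1/142 = 435267*(1/188621) - 469781/142 = 435267/188621 - 469781/142 = -88548754087/26784182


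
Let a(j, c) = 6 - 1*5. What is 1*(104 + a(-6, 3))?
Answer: 105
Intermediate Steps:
a(j, c) = 1 (a(j, c) = 6 - 5 = 1)
1*(104 + a(-6, 3)) = 1*(104 + 1) = 1*105 = 105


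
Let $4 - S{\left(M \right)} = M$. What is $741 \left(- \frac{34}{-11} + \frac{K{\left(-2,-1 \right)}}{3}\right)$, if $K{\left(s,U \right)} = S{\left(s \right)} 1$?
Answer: $\frac{41496}{11} \approx 3772.4$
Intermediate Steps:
$S{\left(M \right)} = 4 - M$
$K{\left(s,U \right)} = 4 - s$ ($K{\left(s,U \right)} = \left(4 - s\right) 1 = 4 - s$)
$741 \left(- \frac{34}{-11} + \frac{K{\left(-2,-1 \right)}}{3}\right) = 741 \left(- \frac{34}{-11} + \frac{4 - -2}{3}\right) = 741 \left(\left(-34\right) \left(- \frac{1}{11}\right) + \left(4 + 2\right) \frac{1}{3}\right) = 741 \left(\frac{34}{11} + 6 \cdot \frac{1}{3}\right) = 741 \left(\frac{34}{11} + 2\right) = 741 \cdot \frac{56}{11} = \frac{41496}{11}$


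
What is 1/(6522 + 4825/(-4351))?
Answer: 4351/28372397 ≈ 0.00015335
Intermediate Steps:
1/(6522 + 4825/(-4351)) = 1/(6522 + 4825*(-1/4351)) = 1/(6522 - 4825/4351) = 1/(28372397/4351) = 4351/28372397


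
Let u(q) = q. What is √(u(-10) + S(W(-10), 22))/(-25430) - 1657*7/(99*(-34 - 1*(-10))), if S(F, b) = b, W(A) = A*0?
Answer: 11599/2376 - √3/12715 ≈ 4.8816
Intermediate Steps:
W(A) = 0
√(u(-10) + S(W(-10), 22))/(-25430) - 1657*7/(99*(-34 - 1*(-10))) = √(-10 + 22)/(-25430) - 1657*7/(99*(-34 - 1*(-10))) = √12*(-1/25430) - 1657*7/(99*(-34 + 10)) = (2*√3)*(-1/25430) - 1657/((-(-14256)*(-1)/42)) = -√3/12715 - 1657/((-594*4/7)) = -√3/12715 - 1657/(-2376/7) = -√3/12715 - 1657*(-7/2376) = -√3/12715 + 11599/2376 = 11599/2376 - √3/12715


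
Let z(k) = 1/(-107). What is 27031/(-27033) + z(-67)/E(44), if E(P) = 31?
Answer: -89688860/89668461 ≈ -1.0002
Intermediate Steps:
z(k) = -1/107
27031/(-27033) + z(-67)/E(44) = 27031/(-27033) - 1/107/31 = 27031*(-1/27033) - 1/107*1/31 = -27031/27033 - 1/3317 = -89688860/89668461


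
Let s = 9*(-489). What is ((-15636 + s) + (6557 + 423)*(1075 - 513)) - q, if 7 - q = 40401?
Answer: 3943117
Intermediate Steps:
q = -40394 (q = 7 - 1*40401 = 7 - 40401 = -40394)
s = -4401
((-15636 + s) + (6557 + 423)*(1075 - 513)) - q = ((-15636 - 4401) + (6557 + 423)*(1075 - 513)) - 1*(-40394) = (-20037 + 6980*562) + 40394 = (-20037 + 3922760) + 40394 = 3902723 + 40394 = 3943117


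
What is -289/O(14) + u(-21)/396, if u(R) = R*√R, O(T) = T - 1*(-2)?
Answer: -289/16 - 7*I*√21/132 ≈ -18.063 - 0.24302*I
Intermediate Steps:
O(T) = 2 + T (O(T) = T + 2 = 2 + T)
u(R) = R^(3/2)
-289/O(14) + u(-21)/396 = -289/(2 + 14) + (-21)^(3/2)/396 = -289/16 - 21*I*√21*(1/396) = -289*1/16 - 7*I*√21/132 = -289/16 - 7*I*√21/132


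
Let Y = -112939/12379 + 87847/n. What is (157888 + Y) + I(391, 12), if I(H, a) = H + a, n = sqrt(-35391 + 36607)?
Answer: 1959371350/12379 + 87847*sqrt(19)/152 ≈ 1.6080e+5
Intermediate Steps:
n = 8*sqrt(19) (n = sqrt(1216) = 8*sqrt(19) ≈ 34.871)
Y = -112939/12379 + 87847*sqrt(19)/152 (Y = -112939/12379 + 87847/((8*sqrt(19))) = -112939*1/12379 + 87847*(sqrt(19)/152) = -112939/12379 + 87847*sqrt(19)/152 ≈ 2510.1)
(157888 + Y) + I(391, 12) = (157888 + (-112939/12379 + 87847*sqrt(19)/152)) + (391 + 12) = (1954382613/12379 + 87847*sqrt(19)/152) + 403 = 1959371350/12379 + 87847*sqrt(19)/152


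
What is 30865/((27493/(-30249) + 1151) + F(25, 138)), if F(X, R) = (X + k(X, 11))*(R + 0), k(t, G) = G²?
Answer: 933635385/644245958 ≈ 1.4492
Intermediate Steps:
F(X, R) = R*(121 + X) (F(X, R) = (X + 11²)*(R + 0) = (X + 121)*R = (121 + X)*R = R*(121 + X))
30865/((27493/(-30249) + 1151) + F(25, 138)) = 30865/((27493/(-30249) + 1151) + 138*(121 + 25)) = 30865/((27493*(-1/30249) + 1151) + 138*146) = 30865/((-27493/30249 + 1151) + 20148) = 30865/(34789106/30249 + 20148) = 30865/(644245958/30249) = 30865*(30249/644245958) = 933635385/644245958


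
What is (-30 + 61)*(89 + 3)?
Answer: 2852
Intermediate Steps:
(-30 + 61)*(89 + 3) = 31*92 = 2852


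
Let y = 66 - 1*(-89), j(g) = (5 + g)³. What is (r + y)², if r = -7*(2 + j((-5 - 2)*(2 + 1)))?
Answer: 830188969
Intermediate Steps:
r = 28658 (r = -7*(2 + (5 + (-5 - 2)*(2 + 1))³) = -7*(2 + (5 - 7*3)³) = -7*(2 + (5 - 21)³) = -7*(2 + (-16)³) = -7*(2 - 4096) = -7*(-4094) = 28658)
y = 155 (y = 66 + 89 = 155)
(r + y)² = (28658 + 155)² = 28813² = 830188969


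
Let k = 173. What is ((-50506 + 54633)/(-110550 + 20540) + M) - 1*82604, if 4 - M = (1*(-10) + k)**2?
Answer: -9826305817/90010 ≈ -1.0917e+5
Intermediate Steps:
M = -26565 (M = 4 - (1*(-10) + 173)**2 = 4 - (-10 + 173)**2 = 4 - 1*163**2 = 4 - 1*26569 = 4 - 26569 = -26565)
((-50506 + 54633)/(-110550 + 20540) + M) - 1*82604 = ((-50506 + 54633)/(-110550 + 20540) - 26565) - 1*82604 = (4127/(-90010) - 26565) - 82604 = (4127*(-1/90010) - 26565) - 82604 = (-4127/90010 - 26565) - 82604 = -2391119777/90010 - 82604 = -9826305817/90010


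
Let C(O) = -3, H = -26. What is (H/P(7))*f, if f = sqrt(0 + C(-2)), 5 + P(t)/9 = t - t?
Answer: 26*I*sqrt(3)/45 ≈ 1.0007*I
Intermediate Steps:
P(t) = -45 (P(t) = -45 + 9*(t - t) = -45 + 9*0 = -45 + 0 = -45)
f = I*sqrt(3) (f = sqrt(0 - 3) = sqrt(-3) = I*sqrt(3) ≈ 1.732*I)
(H/P(7))*f = (-26/(-45))*(I*sqrt(3)) = (-1/45*(-26))*(I*sqrt(3)) = 26*(I*sqrt(3))/45 = 26*I*sqrt(3)/45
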